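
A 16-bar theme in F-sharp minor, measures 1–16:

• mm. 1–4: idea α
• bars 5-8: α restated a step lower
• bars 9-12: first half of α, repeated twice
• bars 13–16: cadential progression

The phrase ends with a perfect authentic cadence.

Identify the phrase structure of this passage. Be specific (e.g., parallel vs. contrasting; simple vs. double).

sentence

Basic idea (measures 1-4) + its repetition (mm. 5–8) form the presentation; fragmentation and cadence (mm. 9-16) form the continuation — the 16-bar whole is a sentence.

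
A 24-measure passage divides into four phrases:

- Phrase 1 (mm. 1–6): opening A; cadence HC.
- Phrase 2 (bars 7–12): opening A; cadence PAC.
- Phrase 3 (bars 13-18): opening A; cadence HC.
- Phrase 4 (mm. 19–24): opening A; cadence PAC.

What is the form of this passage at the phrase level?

repeated period

The cadence pattern HC–PAC–HC–PAC is weak–strong twice, and phrases 3–4 restate phrases 1–2: a period heard twice, not a double period (which would end weakly at phrase 2).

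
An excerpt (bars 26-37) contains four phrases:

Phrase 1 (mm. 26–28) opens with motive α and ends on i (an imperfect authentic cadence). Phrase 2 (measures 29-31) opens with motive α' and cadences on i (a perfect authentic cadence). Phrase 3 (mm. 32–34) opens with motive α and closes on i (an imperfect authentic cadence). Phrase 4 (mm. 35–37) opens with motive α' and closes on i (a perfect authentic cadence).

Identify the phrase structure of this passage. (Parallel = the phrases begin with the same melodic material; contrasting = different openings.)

repeated period

The cadence pattern IAC–PAC–IAC–PAC is weak–strong twice, and phrases 3–4 restate phrases 1–2: a period heard twice, not a double period (which would end weakly at phrase 2).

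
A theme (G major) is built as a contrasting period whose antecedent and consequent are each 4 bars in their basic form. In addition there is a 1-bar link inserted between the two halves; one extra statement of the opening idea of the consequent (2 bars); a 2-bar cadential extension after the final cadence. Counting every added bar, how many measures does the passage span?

Basic contrasting period: 4 + 4 = 8 bars.
8 (basic form) + 1 (link) + 2 (extra statement) + 2 (cadential extension) = 13.

13 measures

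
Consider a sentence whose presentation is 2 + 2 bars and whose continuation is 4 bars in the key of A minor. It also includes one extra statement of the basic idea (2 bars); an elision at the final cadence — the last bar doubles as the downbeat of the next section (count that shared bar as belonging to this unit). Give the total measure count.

10 measures

Basic sentence: 2 + 2 + 4 = 8 bars.
8 (basic form) + 2 (extra statement) = 10.
The elision shares a bar with the next section but does not change this unit's count.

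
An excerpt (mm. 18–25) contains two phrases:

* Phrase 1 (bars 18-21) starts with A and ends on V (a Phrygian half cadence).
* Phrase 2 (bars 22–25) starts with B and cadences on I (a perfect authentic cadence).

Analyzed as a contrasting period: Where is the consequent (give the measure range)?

The antecedent is the phrase ending with the weaker cadence (Phrygian half cadence, phrase 1) and the consequent the one ending more conclusively (perfect authentic cadence, phrase 2); the consequent is bars 22-25.

measures 22–25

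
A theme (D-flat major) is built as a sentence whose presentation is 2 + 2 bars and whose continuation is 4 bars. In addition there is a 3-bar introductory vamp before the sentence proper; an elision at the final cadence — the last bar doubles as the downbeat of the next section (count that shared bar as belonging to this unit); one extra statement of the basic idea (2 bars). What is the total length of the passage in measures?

Basic sentence: 2 + 2 + 4 = 8 bars.
8 (basic form) + 3 (introduction) + 2 (extra statement) = 13.
The elision shares a bar with the next section but does not change this unit's count.

13 measures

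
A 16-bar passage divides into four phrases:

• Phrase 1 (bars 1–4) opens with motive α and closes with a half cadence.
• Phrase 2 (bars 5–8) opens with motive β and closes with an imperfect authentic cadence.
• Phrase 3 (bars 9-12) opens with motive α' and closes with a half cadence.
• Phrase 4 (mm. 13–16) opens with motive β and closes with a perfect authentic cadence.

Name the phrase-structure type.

parallel double period

Four phrases in two halves: the first half (mm. 1–8) ends with an imperfect authentic cadence, the second (mm. 9–16) with a perfect authentic cadence — a large antecedent–consequent pair, i.e. a double period.
Phrase 3 begins with the same material as phrase 1, making it parallel.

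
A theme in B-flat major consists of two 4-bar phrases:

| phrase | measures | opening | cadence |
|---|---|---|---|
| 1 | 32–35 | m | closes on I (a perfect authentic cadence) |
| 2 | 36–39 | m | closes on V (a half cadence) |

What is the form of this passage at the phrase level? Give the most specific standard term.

The second phrase closes with a half cadence, which is not stronger than the first phrase's perfect authentic cadence; without a weak→strong cadential pair there is no antecedent–consequent relationship, so this is a phrase group rather than a period.

phrase group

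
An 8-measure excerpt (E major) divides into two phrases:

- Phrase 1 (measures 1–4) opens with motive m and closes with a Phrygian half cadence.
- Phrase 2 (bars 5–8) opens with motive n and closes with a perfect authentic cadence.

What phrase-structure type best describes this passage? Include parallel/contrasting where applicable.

contrasting period

Phrase 1 ends with a Phrygian half cadence (weaker) and phrase 2 with a perfect authentic cadence (stronger): antecedent + consequent = a period.
The two phrases open with different material (m / n), so the period is contrasting.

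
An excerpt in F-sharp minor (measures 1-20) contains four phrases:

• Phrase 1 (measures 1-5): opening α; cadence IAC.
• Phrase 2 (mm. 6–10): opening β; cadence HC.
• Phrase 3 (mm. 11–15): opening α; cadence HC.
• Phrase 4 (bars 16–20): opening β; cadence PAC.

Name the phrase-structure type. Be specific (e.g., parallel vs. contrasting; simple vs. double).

parallel double period

Four phrases in two halves: the first half (mm. 1–10) ends with a half cadence, the second (measures 11–20) with a perfect authentic cadence — a large antecedent–consequent pair, i.e. a double period.
Phrase 3 begins with the same material as phrase 1, making it parallel.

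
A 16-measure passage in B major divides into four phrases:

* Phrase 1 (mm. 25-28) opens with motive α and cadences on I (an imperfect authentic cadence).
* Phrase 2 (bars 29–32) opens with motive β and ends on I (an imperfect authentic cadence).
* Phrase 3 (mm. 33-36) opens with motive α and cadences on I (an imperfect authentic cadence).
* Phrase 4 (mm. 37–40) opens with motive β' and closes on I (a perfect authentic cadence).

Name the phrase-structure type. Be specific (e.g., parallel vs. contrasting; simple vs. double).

Four phrases in two halves: the first half (mm. 25-32) ends with an imperfect authentic cadence, the second (bars 33–40) with a perfect authentic cadence — a large antecedent–consequent pair, i.e. a double period.
Phrase 3 begins with the same material as phrase 1, making it parallel.

parallel double period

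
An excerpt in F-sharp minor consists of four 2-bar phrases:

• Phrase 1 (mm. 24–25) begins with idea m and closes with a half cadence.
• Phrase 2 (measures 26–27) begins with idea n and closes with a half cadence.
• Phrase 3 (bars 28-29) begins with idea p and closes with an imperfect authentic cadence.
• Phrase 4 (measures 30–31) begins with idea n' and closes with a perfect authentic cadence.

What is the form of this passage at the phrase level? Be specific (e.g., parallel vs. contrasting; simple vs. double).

contrasting double period

Four phrases in two halves: the first half (bars 24–27) ends with a half cadence, the second (bars 28-31) with a perfect authentic cadence — a large antecedent–consequent pair, i.e. a double period.
Phrase 3 begins with different material from phrase 1, making it contrasting.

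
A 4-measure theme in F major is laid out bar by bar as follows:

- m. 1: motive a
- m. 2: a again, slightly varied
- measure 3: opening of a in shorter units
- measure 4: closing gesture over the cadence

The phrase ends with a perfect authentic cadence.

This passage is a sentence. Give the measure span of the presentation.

measures 1–2

The presentation of a sentence is the basic idea (bar 1) plus its repetition (m. 2); the presentation is therefore bars 1-2.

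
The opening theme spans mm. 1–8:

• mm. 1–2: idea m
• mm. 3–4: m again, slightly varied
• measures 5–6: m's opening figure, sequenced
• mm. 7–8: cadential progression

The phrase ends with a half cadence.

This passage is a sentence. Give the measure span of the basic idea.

measures 1–2

The presentation of a sentence is the basic idea (mm. 1-2) plus its repetition (bars 3–4); the basic idea is therefore bars 1-2.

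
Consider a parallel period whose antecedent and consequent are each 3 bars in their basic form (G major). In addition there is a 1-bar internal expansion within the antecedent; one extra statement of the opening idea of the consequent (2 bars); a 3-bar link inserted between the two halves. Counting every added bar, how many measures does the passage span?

12 measures

Basic parallel period: 3 + 3 = 6 bars.
6 (basic form) + 1 (internal expansion) + 2 (extra statement) + 3 (link) = 12.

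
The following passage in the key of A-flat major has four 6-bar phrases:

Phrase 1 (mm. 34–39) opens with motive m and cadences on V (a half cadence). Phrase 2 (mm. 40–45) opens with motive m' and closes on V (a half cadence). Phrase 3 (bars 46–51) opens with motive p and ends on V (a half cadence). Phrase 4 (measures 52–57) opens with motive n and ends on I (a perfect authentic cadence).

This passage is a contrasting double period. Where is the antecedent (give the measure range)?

In a double period the four phrases pair into a large antecedent (phrases 1–2, ending half cadence) and a large consequent (phrases 3–4, ending perfect authentic cadence). The antecedent spans bars 34-45.

measures 34–45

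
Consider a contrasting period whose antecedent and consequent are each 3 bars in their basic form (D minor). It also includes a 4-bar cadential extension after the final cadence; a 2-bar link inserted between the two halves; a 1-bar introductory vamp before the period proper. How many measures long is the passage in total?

Basic contrasting period: 3 + 3 = 6 bars.
6 (basic form) + 4 (cadential extension) + 2 (link) + 1 (introduction) = 13.

13 measures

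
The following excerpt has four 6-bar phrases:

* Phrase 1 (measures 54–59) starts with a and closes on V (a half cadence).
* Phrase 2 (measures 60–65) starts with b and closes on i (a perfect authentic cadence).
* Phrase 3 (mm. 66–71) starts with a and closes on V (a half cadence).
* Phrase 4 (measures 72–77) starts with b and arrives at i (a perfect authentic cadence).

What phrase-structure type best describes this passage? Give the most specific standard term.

repeated period

The cadence pattern HC–PAC–HC–PAC is weak–strong twice, and phrases 3–4 restate phrases 1–2: a period heard twice, not a double period (which would end weakly at phrase 2).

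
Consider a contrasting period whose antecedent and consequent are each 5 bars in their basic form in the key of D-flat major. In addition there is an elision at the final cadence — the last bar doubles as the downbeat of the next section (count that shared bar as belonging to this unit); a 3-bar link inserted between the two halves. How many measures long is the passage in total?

13 measures

Basic contrasting period: 5 + 5 = 10 bars.
10 (basic form) + 3 (link) = 13.
The elision shares a bar with the next section but does not change this unit's count.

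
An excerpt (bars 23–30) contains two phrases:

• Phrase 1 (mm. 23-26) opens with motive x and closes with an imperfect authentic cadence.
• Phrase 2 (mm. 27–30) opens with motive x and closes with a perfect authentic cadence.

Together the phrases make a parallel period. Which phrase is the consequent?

The phrase ending with the weaker cadence (imperfect authentic cadence) is the antecedent; the one ending more conclusively (perfect authentic cadence) is the consequent. The consequent is phrase 2.

phrase 2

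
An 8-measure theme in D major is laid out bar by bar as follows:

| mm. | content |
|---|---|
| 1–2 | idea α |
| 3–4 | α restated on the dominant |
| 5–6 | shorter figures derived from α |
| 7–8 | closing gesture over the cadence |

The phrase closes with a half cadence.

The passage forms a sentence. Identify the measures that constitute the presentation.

The presentation of a sentence is the basic idea (mm. 1–2) plus its repetition (mm. 3–4); the presentation is therefore mm. 1–4.

measures 1–4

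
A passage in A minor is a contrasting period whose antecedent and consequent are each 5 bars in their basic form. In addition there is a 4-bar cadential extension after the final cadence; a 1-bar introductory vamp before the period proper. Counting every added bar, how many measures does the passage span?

Basic contrasting period: 5 + 5 = 10 bars.
10 (basic form) + 4 (cadential extension) + 1 (introduction) = 15.

15 measures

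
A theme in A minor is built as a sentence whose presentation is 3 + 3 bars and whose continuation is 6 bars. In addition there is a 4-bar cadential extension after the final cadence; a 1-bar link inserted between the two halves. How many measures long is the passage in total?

17 measures

Basic sentence: 3 + 3 + 6 = 12 bars.
12 (basic form) + 4 (cadential extension) + 1 (link) = 17.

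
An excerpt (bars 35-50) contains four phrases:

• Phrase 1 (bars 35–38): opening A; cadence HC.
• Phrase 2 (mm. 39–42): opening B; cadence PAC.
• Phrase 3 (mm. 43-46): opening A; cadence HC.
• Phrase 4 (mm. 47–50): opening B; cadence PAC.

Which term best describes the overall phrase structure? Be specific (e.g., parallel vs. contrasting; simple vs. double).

repeated period

The cadence pattern HC–PAC–HC–PAC is weak–strong twice, and phrases 3–4 restate phrases 1–2: a period heard twice, not a double period (which would end weakly at phrase 2).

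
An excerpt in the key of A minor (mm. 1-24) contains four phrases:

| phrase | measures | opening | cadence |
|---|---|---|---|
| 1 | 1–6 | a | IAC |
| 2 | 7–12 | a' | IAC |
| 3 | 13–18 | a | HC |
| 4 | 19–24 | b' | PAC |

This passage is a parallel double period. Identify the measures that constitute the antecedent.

measures 1–12

In a double period the four phrases pair into a large antecedent (phrases 1–2, ending imperfect authentic cadence) and a large consequent (phrases 3–4, ending perfect authentic cadence). The antecedent spans mm. 1–12.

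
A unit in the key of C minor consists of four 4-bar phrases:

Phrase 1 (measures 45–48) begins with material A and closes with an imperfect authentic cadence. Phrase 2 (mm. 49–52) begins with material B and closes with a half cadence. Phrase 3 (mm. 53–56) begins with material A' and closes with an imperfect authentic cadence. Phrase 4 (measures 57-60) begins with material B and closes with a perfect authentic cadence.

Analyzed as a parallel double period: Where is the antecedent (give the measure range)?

In a double period the four phrases pair into a large antecedent (phrases 1–2, ending half cadence) and a large consequent (phrases 3–4, ending perfect authentic cadence). The antecedent spans bars 45-52.

measures 45–52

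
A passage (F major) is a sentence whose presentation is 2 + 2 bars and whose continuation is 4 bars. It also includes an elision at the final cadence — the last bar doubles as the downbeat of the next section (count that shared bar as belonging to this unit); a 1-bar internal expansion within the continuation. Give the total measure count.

9 measures

Basic sentence: 2 + 2 + 4 = 8 bars.
8 (basic form) + 1 (internal expansion) = 9.
The elision shares a bar with the next section but does not change this unit's count.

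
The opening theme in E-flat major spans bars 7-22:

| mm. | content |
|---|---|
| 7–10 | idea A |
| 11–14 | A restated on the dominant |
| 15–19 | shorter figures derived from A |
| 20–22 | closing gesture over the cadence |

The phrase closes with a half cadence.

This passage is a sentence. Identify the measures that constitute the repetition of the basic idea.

The presentation of a sentence is the basic idea (measures 7-10) plus its repetition (measures 11-14); the repetition of the basic idea is therefore mm. 11–14.

measures 11–14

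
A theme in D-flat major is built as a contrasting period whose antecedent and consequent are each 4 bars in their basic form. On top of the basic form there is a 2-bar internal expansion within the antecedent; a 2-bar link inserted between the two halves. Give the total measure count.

Basic contrasting period: 4 + 4 = 8 bars.
8 (basic form) + 2 (internal expansion) + 2 (link) = 12.

12 measures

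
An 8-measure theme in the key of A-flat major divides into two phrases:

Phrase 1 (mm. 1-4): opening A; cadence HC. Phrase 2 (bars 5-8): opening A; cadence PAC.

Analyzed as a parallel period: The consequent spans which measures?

measures 5–8

The antecedent is the phrase ending with the weaker cadence (half cadence, phrase 1) and the consequent the one ending more conclusively (perfect authentic cadence, phrase 2); the consequent is mm. 5–8.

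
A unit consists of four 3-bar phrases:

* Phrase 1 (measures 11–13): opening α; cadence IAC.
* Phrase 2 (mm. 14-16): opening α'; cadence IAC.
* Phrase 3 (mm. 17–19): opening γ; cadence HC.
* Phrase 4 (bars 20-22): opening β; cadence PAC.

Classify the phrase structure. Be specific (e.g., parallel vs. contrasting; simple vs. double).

Four phrases in two halves: the first half (mm. 11-16) ends with an imperfect authentic cadence, the second (measures 17–22) with a perfect authentic cadence — a large antecedent–consequent pair, i.e. a double period.
Phrase 3 begins with different material from phrase 1, making it contrasting.

contrasting double period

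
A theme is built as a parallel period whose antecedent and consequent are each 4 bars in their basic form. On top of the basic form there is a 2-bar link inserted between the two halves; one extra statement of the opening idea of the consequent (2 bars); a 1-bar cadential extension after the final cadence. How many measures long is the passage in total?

Basic parallel period: 4 + 4 = 8 bars.
8 (basic form) + 2 (link) + 2 (extra statement) + 1 (cadential extension) = 13.

13 measures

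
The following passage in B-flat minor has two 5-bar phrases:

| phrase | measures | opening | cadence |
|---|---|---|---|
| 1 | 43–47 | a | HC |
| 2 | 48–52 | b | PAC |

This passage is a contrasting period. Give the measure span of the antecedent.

The antecedent is the phrase ending with the weaker cadence (half cadence, phrase 1) and the consequent the one ending more conclusively (perfect authentic cadence, phrase 2); the antecedent is bars 43–47.

measures 43–47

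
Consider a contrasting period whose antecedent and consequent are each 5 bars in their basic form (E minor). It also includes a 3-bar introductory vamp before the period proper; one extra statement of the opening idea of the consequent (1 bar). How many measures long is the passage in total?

14 measures

Basic contrasting period: 5 + 5 = 10 bars.
10 (basic form) + 3 (introduction) + 1 (extra statement) = 14.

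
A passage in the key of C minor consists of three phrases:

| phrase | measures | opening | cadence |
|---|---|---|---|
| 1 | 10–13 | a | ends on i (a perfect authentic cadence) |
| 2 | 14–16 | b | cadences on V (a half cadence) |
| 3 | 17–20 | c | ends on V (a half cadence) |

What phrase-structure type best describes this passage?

The final phrase closes with a half cadence, which is not stronger than the preceding half cadence; the 3 phrases lack an overall antecedent–consequent design and so form a phrase group.

phrase group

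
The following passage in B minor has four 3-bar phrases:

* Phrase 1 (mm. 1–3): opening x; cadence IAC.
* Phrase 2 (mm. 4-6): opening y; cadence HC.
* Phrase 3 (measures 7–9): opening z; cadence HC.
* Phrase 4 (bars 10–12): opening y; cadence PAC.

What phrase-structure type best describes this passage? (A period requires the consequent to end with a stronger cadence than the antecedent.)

Four phrases in two halves: the first half (mm. 1-6) ends with a half cadence, the second (mm. 7–12) with a perfect authentic cadence — a large antecedent–consequent pair, i.e. a double period.
Phrase 3 begins with different material from phrase 1, making it contrasting.

contrasting double period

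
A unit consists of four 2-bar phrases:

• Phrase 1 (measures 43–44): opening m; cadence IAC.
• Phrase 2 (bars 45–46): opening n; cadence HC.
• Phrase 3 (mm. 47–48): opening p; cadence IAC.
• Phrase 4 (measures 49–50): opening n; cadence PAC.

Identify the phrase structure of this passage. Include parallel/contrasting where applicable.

contrasting double period

Four phrases in two halves: the first half (measures 43–46) ends with a half cadence, the second (mm. 47–50) with a perfect authentic cadence — a large antecedent–consequent pair, i.e. a double period.
Phrase 3 begins with different material from phrase 1, making it contrasting.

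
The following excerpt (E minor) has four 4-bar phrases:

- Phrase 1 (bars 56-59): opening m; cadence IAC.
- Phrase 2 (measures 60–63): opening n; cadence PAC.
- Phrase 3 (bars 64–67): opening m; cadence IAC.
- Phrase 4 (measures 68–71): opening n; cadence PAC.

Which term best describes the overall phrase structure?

repeated period

The cadence pattern IAC–PAC–IAC–PAC is weak–strong twice, and phrases 3–4 restate phrases 1–2: a period heard twice, not a double period (which would end weakly at phrase 2).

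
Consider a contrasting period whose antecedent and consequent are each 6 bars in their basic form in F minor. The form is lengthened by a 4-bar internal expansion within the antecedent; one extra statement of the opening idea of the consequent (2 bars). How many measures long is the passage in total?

18 measures

Basic contrasting period: 6 + 6 = 12 bars.
12 (basic form) + 4 (internal expansion) + 2 (extra statement) = 18.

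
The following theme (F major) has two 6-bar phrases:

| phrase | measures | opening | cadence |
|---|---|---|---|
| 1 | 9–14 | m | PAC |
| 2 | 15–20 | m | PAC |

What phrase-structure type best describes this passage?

Both phrases have the same opening (m) and the same cadence (perfect authentic cadence): the second is a restatement, not a consequent, so this is a repeated phrase rather than a period.

repeated phrase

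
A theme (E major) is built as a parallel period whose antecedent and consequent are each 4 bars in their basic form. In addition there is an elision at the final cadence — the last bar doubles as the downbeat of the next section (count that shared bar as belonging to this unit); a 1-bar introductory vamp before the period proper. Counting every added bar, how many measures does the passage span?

Basic parallel period: 4 + 4 = 8 bars.
8 (basic form) + 1 (introduction) = 9.
The elision shares a bar with the next section but does not change this unit's count.

9 measures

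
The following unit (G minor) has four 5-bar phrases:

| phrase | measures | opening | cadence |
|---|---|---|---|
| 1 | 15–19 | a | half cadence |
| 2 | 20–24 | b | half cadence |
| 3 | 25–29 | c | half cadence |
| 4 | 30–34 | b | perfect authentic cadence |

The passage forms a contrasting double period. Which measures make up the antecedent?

In a double period the first pair of phrases (ending half cadence) is the large antecedent and the second pair (ending perfect authentic cadence) is the large consequent; the antecedent is measures 15–24.

measures 15–24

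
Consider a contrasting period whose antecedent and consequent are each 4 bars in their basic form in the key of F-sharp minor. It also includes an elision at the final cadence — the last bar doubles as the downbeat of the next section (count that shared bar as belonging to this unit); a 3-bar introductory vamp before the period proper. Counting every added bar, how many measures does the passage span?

11 measures

Basic contrasting period: 4 + 4 = 8 bars.
8 (basic form) + 3 (introduction) = 11.
The elision shares a bar with the next section but does not change this unit's count.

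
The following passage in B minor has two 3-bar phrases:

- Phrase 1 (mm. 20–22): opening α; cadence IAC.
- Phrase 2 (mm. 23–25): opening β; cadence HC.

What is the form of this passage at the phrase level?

phrase group

The second phrase closes with a half cadence, which is not stronger than the first phrase's imperfect authentic cadence; without a weak→strong cadential pair there is no antecedent–consequent relationship, so this is a phrase group rather than a period.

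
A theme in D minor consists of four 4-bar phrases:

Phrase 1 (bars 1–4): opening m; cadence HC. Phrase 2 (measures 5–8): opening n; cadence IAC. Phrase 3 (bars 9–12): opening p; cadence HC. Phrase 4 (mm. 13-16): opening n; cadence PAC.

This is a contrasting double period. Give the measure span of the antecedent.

In a double period the first pair of phrases (ending imperfect authentic cadence) is the large antecedent and the second pair (ending perfect authentic cadence) is the large consequent; the antecedent is measures 1–8.

measures 1–8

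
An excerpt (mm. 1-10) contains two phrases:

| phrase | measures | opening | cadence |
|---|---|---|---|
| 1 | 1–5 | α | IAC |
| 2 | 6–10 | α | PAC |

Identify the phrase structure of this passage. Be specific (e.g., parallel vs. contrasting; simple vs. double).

Phrase 1 ends with an imperfect authentic cadence (weaker) and phrase 2 with a perfect authentic cadence (stronger): antecedent + consequent = a period.
The two phrases open with the same material (α / α), so the period is parallel.

parallel period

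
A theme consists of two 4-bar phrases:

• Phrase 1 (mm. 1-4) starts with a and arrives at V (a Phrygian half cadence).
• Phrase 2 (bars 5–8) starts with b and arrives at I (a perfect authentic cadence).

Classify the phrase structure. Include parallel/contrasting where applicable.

Phrase 1 ends with a Phrygian half cadence (weaker) and phrase 2 with a perfect authentic cadence (stronger): antecedent + consequent = a period.
The two phrases open with different material (a / b), so the period is contrasting.

contrasting period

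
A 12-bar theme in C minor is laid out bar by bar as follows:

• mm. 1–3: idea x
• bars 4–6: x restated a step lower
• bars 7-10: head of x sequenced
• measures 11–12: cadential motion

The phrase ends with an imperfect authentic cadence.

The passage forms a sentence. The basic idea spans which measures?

measures 1–3

The presentation of a sentence is the basic idea (mm. 1–3) plus its repetition (mm. 4–6); the basic idea is therefore bars 1–3.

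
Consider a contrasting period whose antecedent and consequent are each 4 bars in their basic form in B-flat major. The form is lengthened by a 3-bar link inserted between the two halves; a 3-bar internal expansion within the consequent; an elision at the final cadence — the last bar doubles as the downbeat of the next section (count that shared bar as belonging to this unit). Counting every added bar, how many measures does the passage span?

Basic contrasting period: 4 + 4 = 8 bars.
8 (basic form) + 3 (link) + 3 (internal expansion) = 14.
The elision shares a bar with the next section but does not change this unit's count.

14 measures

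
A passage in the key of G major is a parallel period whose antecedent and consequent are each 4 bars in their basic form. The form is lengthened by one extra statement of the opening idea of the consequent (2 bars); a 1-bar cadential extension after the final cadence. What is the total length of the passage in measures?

11 measures

Basic parallel period: 4 + 4 = 8 bars.
8 (basic form) + 2 (extra statement) + 1 (cadential extension) = 11.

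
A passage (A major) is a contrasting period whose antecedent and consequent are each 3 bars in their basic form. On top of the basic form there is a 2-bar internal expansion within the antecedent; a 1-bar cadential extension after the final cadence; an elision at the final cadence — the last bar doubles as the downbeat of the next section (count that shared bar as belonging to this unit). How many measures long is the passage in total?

9 measures

Basic contrasting period: 3 + 3 = 6 bars.
6 (basic form) + 2 (internal expansion) + 1 (cadential extension) = 9.
The elision shares a bar with the next section but does not change this unit's count.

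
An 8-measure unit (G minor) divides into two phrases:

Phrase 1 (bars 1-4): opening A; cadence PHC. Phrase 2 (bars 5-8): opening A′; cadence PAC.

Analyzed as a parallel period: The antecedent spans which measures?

The antecedent is the phrase ending with the weaker cadence (Phrygian half cadence, phrase 1) and the consequent the one ending more conclusively (perfect authentic cadence, phrase 2); the antecedent is mm. 1–4.

measures 1–4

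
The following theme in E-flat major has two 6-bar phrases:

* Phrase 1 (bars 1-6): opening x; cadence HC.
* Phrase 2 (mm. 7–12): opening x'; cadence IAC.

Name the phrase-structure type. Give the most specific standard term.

parallel period

Phrase 1 ends with a half cadence (weaker) and phrase 2 with an imperfect authentic cadence (stronger): antecedent + consequent = a period.
The two phrases open with the same material (x / x'), so the period is parallel.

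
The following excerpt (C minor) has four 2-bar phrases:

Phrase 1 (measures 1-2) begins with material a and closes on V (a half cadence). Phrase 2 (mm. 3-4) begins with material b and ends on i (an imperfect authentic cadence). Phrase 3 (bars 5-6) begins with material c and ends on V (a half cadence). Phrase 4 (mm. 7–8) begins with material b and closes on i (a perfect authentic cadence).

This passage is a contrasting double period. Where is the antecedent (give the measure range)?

In a double period the four phrases pair into a large antecedent (phrases 1–2, ending imperfect authentic cadence) and a large consequent (phrases 3–4, ending perfect authentic cadence). The antecedent spans mm. 1–4.

measures 1–4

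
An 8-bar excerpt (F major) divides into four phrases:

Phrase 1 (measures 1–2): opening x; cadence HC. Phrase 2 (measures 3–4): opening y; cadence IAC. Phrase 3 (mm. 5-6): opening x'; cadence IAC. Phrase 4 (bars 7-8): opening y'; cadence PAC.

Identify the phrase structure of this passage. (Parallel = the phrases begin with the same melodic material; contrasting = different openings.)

parallel double period

Four phrases in two halves: the first half (bars 1–4) ends with an imperfect authentic cadence, the second (mm. 5–8) with a perfect authentic cadence — a large antecedent–consequent pair, i.e. a double period.
Phrase 3 begins with the same material as phrase 1, making it parallel.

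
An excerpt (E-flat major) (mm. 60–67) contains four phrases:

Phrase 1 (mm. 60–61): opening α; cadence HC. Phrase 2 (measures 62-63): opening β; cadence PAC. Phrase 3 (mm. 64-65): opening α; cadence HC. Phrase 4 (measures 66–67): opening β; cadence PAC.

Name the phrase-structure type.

repeated period

The cadence pattern HC–PAC–HC–PAC is weak–strong twice, and phrases 3–4 restate phrases 1–2: a period heard twice, not a double period (which would end weakly at phrase 2).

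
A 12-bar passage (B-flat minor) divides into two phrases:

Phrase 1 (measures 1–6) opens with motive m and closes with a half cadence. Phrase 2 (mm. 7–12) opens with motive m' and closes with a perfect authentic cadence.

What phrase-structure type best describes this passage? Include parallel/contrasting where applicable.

Phrase 1 ends with a half cadence (weaker) and phrase 2 with a perfect authentic cadence (stronger): antecedent + consequent = a period.
The two phrases open with the same material (m / m'), so the period is parallel.

parallel period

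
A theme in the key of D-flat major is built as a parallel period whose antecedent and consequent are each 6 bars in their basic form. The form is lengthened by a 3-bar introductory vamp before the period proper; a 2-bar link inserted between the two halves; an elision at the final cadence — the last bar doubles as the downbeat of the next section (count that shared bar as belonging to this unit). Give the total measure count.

Basic parallel period: 6 + 6 = 12 bars.
12 (basic form) + 3 (introduction) + 2 (link) = 17.
The elision shares a bar with the next section but does not change this unit's count.

17 measures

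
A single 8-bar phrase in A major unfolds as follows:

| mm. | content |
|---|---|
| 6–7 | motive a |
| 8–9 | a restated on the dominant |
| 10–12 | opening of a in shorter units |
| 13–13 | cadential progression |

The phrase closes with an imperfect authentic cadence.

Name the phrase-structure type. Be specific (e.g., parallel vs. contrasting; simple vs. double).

sentence

Basic idea (mm. 6-7) + its repetition (bars 8–9) form the presentation; fragmentation and cadence (measures 10-13) form the continuation — the 8-bar whole is a sentence.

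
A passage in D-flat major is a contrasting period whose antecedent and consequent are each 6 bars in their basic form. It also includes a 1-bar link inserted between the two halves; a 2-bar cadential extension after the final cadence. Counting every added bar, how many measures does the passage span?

15 measures

Basic contrasting period: 6 + 6 = 12 bars.
12 (basic form) + 1 (link) + 2 (cadential extension) = 15.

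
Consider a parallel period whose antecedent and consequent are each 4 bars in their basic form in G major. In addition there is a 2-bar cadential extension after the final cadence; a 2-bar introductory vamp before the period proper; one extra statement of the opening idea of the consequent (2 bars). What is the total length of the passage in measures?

Basic parallel period: 4 + 4 = 8 bars.
8 (basic form) + 2 (cadential extension) + 2 (introduction) + 2 (extra statement) = 14.

14 measures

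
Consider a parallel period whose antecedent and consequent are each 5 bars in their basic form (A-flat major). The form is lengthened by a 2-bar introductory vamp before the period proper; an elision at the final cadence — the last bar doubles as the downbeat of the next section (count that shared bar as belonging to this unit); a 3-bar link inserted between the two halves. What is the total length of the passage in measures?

15 measures

Basic parallel period: 5 + 5 = 10 bars.
10 (basic form) + 2 (introduction) + 3 (link) = 15.
The elision shares a bar with the next section but does not change this unit's count.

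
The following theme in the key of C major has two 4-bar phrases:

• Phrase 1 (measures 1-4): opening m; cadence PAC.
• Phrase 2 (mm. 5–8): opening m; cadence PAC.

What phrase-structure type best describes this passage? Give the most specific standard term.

Both phrases have the same opening (m) and the same cadence (perfect authentic cadence): the second is a restatement, not a consequent, so this is a repeated phrase rather than a period.

repeated phrase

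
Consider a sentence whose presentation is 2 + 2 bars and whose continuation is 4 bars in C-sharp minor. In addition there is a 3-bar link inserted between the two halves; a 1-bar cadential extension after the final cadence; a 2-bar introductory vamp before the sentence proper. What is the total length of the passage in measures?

Basic sentence: 2 + 2 + 4 = 8 bars.
8 (basic form) + 3 (link) + 1 (cadential extension) + 2 (introduction) = 14.

14 measures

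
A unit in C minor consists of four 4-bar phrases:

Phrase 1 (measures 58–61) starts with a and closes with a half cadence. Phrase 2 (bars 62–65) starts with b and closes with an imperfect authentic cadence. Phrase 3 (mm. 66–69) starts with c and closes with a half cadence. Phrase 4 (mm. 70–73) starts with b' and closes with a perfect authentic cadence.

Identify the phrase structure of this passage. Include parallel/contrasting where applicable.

Four phrases in two halves: the first half (bars 58-65) ends with an imperfect authentic cadence, the second (measures 66–73) with a perfect authentic cadence — a large antecedent–consequent pair, i.e. a double period.
Phrase 3 begins with different material from phrase 1, making it contrasting.

contrasting double period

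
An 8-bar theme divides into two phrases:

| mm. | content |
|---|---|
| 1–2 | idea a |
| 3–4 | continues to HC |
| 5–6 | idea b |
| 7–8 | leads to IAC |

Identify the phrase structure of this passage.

contrasting period

Phrase 1 ends with a half cadence (weaker) and phrase 2 with an imperfect authentic cadence (stronger): antecedent + consequent = a period.
The two phrases open with different material (a / b), so the period is contrasting.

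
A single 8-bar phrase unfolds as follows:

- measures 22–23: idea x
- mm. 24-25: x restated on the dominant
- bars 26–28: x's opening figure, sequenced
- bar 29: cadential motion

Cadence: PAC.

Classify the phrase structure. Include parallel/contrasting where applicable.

Basic idea (mm. 22-23) + its repetition (bars 24-25) form the presentation; fragmentation and cadence (mm. 26–29) form the continuation — the 8-bar whole is a sentence.

sentence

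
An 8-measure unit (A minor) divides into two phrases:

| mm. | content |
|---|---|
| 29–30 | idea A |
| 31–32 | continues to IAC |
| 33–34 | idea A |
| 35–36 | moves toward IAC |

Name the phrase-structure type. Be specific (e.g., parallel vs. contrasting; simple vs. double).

Both phrases have the same opening (A) and the same cadence (imperfect authentic cadence): the second is a restatement, not a consequent, so this is a repeated phrase rather than a period.

repeated phrase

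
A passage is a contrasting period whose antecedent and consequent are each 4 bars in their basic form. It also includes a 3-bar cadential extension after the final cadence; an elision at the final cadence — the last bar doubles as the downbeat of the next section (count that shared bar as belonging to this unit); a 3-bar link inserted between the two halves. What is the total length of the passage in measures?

14 measures

Basic contrasting period: 4 + 4 = 8 bars.
8 (basic form) + 3 (cadential extension) + 3 (link) = 14.
The elision shares a bar with the next section but does not change this unit's count.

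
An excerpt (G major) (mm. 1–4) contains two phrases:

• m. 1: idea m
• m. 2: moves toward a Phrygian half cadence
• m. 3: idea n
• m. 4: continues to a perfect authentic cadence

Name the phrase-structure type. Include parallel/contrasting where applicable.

contrasting period

Phrase 1 ends with a Phrygian half cadence (weaker) and phrase 2 with a perfect authentic cadence (stronger): antecedent + consequent = a period.
The two phrases open with different material (m / n), so the period is contrasting.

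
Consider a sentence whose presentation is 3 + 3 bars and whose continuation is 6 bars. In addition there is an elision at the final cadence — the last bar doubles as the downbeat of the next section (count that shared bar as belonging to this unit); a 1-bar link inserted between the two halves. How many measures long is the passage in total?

13 measures

Basic sentence: 3 + 3 + 6 = 12 bars.
12 (basic form) + 1 (link) = 13.
The elision shares a bar with the next section but does not change this unit's count.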